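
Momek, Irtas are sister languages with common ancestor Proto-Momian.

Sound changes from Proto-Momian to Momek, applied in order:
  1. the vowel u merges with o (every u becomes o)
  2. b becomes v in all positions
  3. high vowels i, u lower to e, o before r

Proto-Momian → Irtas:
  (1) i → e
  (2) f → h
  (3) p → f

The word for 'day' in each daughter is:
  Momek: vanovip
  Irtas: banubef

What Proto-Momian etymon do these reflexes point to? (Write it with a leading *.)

Position 5: Momek has v, Irtas has b. Irtas preserves b here (none of its changes turn any other segment into b), so the proto-segment is *b.
Position 1: Momek has v, Irtas has b. Irtas preserves b here (none of its changes turn any other segment into b), so the proto-segment is *b.
Verify the candidate proto-form against each daughter:
Momek: *banubip
  banubip → banobip   [vowel merger]
  banobip → vanovip   [unconditioned shift]
  vanovip (rule 3 does not apply)
  giving Momek vanovip.
Irtas: *banubip > banubep > banubef  (by vowel merger, unconditioned shift)
*banubip is the unique common source.

*banubip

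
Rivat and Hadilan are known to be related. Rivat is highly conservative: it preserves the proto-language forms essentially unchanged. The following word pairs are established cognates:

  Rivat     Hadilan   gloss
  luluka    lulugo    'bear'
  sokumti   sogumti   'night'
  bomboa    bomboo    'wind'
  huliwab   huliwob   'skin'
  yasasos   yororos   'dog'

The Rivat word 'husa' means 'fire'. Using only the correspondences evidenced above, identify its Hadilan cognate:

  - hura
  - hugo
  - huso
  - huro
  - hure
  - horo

yasasos ~ yororos — Rivat s corresponds to Hadilan r between vowels (before a back vowel).
luluka ~ lulugo — Rivat a corresponds to Hadilan o word-finally.
Applying these to Rivat 'husa':
  husa → hura   (s→r between vowels (before a back vowel))
  hura → huro   (a→o word-finally)
So the Hadilan cognate is 'huro'.

huro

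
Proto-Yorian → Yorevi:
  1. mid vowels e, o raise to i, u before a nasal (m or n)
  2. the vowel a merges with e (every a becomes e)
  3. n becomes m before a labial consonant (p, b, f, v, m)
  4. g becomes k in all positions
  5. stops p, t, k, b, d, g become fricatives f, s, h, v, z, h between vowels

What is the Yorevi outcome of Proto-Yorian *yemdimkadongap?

Yorevi: *yemdimkadongap
  yemdimkadongap → yimdimkadungap   [pre-nasal raising]
  yimdimkadungap → yimdimkedungep   [vowel merger]
  yimdimkedungep (rule 3 does not apply)
  yimdimkedungep → yimdimkedunkep   [unconditioned shift]
  yimdimkedunkep → yimdimkezunkep   [intervocalic lenition]
  giving Yorevi yimdimkezunkep.

yimdimkezunkep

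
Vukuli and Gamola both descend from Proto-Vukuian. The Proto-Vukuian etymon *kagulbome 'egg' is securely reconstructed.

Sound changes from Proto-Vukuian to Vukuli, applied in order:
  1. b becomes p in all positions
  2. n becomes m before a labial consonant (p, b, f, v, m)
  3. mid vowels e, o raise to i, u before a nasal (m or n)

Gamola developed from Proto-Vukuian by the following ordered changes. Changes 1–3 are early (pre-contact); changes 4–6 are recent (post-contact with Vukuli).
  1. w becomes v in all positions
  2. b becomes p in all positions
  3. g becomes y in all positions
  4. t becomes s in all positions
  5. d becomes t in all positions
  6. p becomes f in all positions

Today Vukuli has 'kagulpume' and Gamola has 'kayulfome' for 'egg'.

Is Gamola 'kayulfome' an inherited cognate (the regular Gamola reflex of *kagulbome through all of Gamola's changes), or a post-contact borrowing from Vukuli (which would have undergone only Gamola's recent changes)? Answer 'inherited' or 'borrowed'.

If inherited, *kagulbome would pass through all of Gamola's changes:
Gamola: *kagulbome > kagulpome > kayulpome > kayulfome  (by unconditioned shift, unconditioned shift, unconditioned shift)
If borrowed from Vukuli 'kagulpume' after the early changes, it would undergo only the recent ones:
  rule 4 (unconditioned shift): no change (kagulpume)
  rule 5 (unconditioned shift): no change (kagulpume)
  rule 6 (unconditioned shift): kagulpume → kagulfume
  ⇒ as a loan: kagulfume
Gamola 'kayulfome' matches the inherited outcome exactly, so it is an inherited cognate, not a loan.

inherited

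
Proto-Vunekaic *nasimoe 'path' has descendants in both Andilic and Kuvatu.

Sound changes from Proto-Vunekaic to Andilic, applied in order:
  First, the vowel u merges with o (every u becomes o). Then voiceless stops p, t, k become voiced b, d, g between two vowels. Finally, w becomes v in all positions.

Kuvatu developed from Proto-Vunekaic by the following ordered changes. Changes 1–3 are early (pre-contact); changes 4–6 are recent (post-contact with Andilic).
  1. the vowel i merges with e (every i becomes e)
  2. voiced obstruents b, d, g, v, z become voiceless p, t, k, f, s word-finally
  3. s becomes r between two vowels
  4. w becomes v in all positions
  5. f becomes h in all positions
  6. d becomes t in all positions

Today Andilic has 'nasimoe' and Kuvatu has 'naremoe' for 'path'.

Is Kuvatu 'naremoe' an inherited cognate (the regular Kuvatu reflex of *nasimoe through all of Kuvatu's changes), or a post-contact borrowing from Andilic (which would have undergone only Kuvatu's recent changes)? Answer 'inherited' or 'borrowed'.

inherited

If inherited, *nasimoe would pass through all of Kuvatu's changes:
Kuvatu: start from *nasimoe.
  rule 1 (vowel merger): nasimoe → nasemoe
  rule 2: no change — nasemoe
  rule 3 (rhotacism): nasemoe → naremoe
  rule 4: no change — naremoe
  rule 5: no change — naremoe
  rule 6: no change — naremoe
  ⇒ Kuvatu naremoe
If borrowed from Andilic 'nasimoe' after the early changes, it would undergo only the recent ones:
  rule 4 (unconditioned shift): no change (nasimoe)
  rule 5 (unconditioned shift): no change (nasimoe)
  rule 6 (unconditioned shift): no change (nasimoe)
  ⇒ as a loan: nasimoe
Kuvatu 'naremoe' matches the inherited outcome exactly, so it is an inherited cognate, not a loan.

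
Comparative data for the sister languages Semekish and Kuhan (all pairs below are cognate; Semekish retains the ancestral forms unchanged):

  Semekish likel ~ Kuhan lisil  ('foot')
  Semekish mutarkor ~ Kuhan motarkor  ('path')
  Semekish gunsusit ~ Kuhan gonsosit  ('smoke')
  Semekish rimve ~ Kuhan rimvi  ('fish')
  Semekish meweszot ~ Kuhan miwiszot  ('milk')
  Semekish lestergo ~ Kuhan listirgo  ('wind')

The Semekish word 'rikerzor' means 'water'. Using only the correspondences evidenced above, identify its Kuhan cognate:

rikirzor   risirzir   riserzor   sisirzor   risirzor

risirzor

likel ~ lisil — Semekish k corresponds to Kuhan s between vowels (before a front vowel).
lestergo ~ listirgo — Semekish e corresponds to Kuhan i after a consonant, before r.
Applying these to Semekish 'rikerzor':
  rikerzor → riserzor   (k→s between vowels (before a front vowel))
  riserzor → risirzor   (e→i after a consonant, before r)
So the Kuhan cognate is 'risirzor'.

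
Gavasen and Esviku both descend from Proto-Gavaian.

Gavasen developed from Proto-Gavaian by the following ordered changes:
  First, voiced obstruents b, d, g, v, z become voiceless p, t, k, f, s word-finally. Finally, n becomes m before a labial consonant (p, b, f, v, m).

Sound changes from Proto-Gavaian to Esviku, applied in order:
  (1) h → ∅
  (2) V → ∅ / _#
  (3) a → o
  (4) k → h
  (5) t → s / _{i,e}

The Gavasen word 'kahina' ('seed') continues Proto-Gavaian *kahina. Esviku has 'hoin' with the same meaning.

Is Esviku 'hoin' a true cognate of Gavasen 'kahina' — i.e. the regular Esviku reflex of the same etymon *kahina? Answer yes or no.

yes

Derive the expected Esviku reflex of *kahina:
Esviku: *kahina
  kahina → kaina   [h-loss]
  kaina → kain   [apocope]
  kain → koin   [vowel merger]
  koin → hoin   [unconditioned shift]
  hoin (rule 5 does not apply)
  giving Esviku hoin.
Esviku 'hoin' matches the regular reflex exactly, so the pair is cognate.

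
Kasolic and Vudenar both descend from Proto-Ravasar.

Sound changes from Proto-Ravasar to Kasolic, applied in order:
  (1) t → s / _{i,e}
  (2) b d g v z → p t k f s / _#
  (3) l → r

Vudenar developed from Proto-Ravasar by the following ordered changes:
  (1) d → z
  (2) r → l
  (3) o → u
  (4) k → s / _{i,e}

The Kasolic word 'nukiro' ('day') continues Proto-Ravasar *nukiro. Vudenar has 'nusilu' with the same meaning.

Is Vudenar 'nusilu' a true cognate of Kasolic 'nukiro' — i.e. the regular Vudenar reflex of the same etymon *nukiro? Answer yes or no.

yes

Derive the expected Vudenar reflex of *nukiro:
Vudenar: *nukiro > nukilo > nukilu > nusilu  (by unconditioned shift, vowel merger, palatalisation)
Vudenar 'nusilu' matches the regular reflex exactly, so the pair is cognate.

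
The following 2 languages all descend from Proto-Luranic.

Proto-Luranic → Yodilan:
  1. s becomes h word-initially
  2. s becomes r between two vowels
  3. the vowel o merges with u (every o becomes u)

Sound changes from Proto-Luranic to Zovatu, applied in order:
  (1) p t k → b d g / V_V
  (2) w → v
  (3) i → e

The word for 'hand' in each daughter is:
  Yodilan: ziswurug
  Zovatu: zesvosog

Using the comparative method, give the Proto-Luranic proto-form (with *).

*ziswosog

Position 7: Yodilan has u, Zovatu has o. Zovatu preserves o here (none of its changes turn any other segment into o), so the proto-segment is *o.
Position 5: Yodilan has u, Zovatu has o. Zovatu preserves o here (none of its changes turn any other segment into o), so the proto-segment is *o.
This points to *ziswosog. Verify forward in each daughter:
Yodilan: start from *ziswosog.
  rule 1: no change — ziswosog
  rule 2 (rhotacism): ziswosog → zisworog
  rule 3 (vowel merger): zisworog → ziswurug
  ⇒ Yodilan ziswurug
Zovatu: *ziswosog
  ziswosog (rule 1 does not apply)
  ziswosog → zisvosog   [unconditioned shift]
  zisvosog → zesvosog   [vowel merger]
  giving Zovatu zesvosog.
Only *ziswosog yields all of Yodilan ziswurug, Zovatu zesvosog.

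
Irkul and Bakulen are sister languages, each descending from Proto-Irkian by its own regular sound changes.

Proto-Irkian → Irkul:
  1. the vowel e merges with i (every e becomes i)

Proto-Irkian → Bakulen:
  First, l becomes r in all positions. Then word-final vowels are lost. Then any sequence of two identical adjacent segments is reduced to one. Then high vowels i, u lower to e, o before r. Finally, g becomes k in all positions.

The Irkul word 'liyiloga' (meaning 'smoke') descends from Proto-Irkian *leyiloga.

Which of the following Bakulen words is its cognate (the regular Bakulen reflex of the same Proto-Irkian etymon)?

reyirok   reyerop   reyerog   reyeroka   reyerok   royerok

reyerok

Bakulen: *leyiloga
  leyiloga → reyiroga   [unconditioned shift]
  reyiroga → reyirog   [apocope]
  reyirog (rule 3 does not apply)
  reyirog → reyerog   [pre-rhotic lowering]
  reyerog → reyerok   [unconditioned shift]
  giving Bakulen reyerok.
Among the options, 'reyerok' alone shows every Bakulen change applied in order.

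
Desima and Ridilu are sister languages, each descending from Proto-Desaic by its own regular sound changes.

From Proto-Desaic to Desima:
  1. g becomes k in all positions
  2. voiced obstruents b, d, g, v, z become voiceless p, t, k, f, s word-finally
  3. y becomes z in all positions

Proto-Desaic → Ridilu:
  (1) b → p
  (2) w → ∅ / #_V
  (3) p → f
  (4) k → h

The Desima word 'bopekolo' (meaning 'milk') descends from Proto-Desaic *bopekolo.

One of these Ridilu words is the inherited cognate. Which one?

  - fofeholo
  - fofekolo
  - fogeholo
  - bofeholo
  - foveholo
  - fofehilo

fofeholo

Ridilu: start from *bopekolo.
  rule 1 (unconditioned shift): bopekolo → popekolo
  rule 2: no change — popekolo
  rule 3 (unconditioned shift): popekolo → fofekolo
  rule 4 (unconditioned shift): fofekolo → fofeholo
  ⇒ Ridilu fofeholo
The other candidates each miss or misapply at least one Ridilu change.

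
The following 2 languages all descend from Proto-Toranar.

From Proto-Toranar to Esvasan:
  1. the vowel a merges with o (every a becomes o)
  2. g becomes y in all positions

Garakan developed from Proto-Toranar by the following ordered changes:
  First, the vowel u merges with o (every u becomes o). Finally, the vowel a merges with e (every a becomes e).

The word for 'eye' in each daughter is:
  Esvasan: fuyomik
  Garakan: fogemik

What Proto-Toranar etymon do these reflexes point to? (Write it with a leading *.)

Position 4: Esvasan has o, Garakan has e. Taking the neighbouring segments as reconstructed: Esvasan o could go back to *a or *o; Garakan e could go back to *a or *e — the one source consistent with every daughter is *a.
Position 3: Esvasan has y, Garakan has g. Garakan preserves g here (none of its changes turn any other segment into g), so the proto-segment is *g.
Verify the candidate proto-form against each daughter:
Esvasan: *fugamik > fugomik > fuyomik  (by vowel merger, unconditioned shift)
Garakan: start from *fugamik.
  rule 1 (vowel merger): fugamik → fogamik
  rule 2 (vowel merger): fogamik → fogemik
  ⇒ Garakan fogemik
*fugamik is the unique common source.

*fugamik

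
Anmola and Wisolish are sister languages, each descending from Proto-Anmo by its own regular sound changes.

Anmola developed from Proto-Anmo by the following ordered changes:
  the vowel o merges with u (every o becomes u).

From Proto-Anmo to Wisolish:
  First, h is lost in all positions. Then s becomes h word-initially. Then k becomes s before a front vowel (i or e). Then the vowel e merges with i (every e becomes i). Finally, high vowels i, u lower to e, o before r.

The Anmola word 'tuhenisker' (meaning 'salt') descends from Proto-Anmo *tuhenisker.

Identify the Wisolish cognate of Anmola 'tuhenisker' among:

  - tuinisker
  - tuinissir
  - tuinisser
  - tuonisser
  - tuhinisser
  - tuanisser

Wisolish: *tuhenisker > tuenisker > tuenisser > tuinissir > tuinisser  (by h-loss, palatalisation, vowel merger, pre-rhotic lowering)
Among the options, 'tuinisser' alone shows every Wisolish change applied in order.

tuinisser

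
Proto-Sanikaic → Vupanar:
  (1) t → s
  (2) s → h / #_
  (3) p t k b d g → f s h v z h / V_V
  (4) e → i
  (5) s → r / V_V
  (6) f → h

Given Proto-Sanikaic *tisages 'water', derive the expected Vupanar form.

Vupanar: start from *tisages.
  rule 1 (unconditioned shift): tisages → sisages
  rule 2 (debuccalisation): sisages → hisages
  rule 3 (intervocalic lenition): hisages → hisahes
  rule 4 (vowel merger): hisahes → hisahis
  rule 5 (rhotacism): hisahis → hirahis
  rule 6: no change — hirahis
  ⇒ Vupanar hirahis

hirahis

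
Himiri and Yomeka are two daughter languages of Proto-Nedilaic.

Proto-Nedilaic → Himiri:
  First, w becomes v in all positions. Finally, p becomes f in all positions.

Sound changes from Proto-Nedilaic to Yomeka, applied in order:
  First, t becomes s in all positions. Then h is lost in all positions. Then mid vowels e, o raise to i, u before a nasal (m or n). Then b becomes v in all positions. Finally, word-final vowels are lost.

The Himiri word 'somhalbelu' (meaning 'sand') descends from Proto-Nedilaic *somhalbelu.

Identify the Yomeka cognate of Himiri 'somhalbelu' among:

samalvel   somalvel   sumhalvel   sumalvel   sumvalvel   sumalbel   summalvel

sumalvel

Yomeka: *somhalbelu
  somhalbelu (rule 1 does not apply)
  somhalbelu → somalbelu   [h-loss]
  somalbelu → sumalbelu   [pre-nasal raising]
  sumalbelu → sumalvelu   [unconditioned shift]
  sumalvelu → sumalvel   [apocope]
  giving Yomeka sumalvel.
The other candidates each miss or misapply at least one Yomeka change.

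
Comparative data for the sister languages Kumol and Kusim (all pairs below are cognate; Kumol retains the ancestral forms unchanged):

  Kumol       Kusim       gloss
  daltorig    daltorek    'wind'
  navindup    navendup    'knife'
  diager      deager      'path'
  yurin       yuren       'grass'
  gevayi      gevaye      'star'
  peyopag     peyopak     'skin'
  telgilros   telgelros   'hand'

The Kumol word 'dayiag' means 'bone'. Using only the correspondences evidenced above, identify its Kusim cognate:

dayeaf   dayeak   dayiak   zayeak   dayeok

diager ~ deager — Kumol i corresponds to Kusim e after a consonant, before a back vowel.
daltorig ~ daltorek, peyopag ~ peyopak — Kumol g corresponds to Kusim k word-finally.
Applying these to Kumol 'dayiag':
  dayiag → dayeag   (i→e after a consonant, before a back vowel)
  dayeag → dayeak   (g→k word-finally)
So the Kusim cognate is 'dayeak'.

dayeak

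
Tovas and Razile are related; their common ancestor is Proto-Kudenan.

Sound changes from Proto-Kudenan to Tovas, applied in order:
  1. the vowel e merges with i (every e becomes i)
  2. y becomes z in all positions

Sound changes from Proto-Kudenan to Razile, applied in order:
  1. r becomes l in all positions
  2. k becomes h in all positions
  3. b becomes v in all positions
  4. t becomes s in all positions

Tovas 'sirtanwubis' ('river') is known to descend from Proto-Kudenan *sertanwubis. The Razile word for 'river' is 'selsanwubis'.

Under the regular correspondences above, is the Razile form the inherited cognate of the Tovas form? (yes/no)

no

Derive the expected Razile reflex of *sertanwubis:
Razile: *sertanwubis > seltanwubis > seltanwuvis > selsanwuvis  (by unconditioned shift, unconditioned shift, unconditioned shift)
The regular Razile reflex would be 'selsanwuvis', but the attested form is 'selsanwubis'. The correspondence is irregular, so they are not cognates (the Razile form has a different source).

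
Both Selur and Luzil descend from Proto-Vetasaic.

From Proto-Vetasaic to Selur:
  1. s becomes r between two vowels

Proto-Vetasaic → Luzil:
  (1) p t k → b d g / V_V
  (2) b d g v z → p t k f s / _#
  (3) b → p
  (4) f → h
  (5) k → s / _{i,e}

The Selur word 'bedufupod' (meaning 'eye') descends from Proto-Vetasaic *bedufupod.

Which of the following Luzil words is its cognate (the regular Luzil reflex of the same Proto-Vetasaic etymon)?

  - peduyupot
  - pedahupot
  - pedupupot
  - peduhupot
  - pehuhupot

peduhupot

Luzil: *bedufupod
  bedufupod → bedufubod   [intervocalic voicing]
  bedufubod → bedufubot   [final devoicing]
  bedufubot → pedufupot   [unconditioned shift]
  pedufupot → peduhupot   [unconditioned shift]
  peduhupot (rule 5 does not apply)
  giving Luzil peduhupot.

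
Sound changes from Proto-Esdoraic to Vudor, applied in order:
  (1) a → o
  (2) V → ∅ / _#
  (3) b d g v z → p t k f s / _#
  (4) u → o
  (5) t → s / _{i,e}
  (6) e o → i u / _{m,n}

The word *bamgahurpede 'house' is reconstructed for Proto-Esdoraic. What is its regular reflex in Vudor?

Vudor: *bamgahurpede > bomgohurpede > bomgohurped > bomgohurpet > bomgohorpet > bumgohorpet  (by vowel merger, apocope, final devoicing, vowel merger, pre-nasal raising)

bumgohorpet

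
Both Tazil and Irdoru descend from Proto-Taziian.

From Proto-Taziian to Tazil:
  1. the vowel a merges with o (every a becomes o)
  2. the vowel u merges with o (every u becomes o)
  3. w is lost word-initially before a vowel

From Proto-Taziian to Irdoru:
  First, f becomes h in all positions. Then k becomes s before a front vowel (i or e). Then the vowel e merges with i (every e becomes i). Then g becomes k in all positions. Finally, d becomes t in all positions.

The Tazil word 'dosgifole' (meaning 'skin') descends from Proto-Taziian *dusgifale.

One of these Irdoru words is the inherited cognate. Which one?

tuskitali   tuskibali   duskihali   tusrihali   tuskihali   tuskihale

Irdoru: start from *dusgifale.
  rule 1 (unconditioned shift): dusgifale → dusgihale
  rule 2: no change — dusgihale
  rule 3 (vowel merger): dusgihale → dusgihali
  rule 4 (unconditioned shift): dusgihali → duskihali
  rule 5 (unconditioned shift): duskihali → tuskihali
  ⇒ Irdoru tuskihali
The other candidates each miss or misapply at least one Irdoru change.

tuskihali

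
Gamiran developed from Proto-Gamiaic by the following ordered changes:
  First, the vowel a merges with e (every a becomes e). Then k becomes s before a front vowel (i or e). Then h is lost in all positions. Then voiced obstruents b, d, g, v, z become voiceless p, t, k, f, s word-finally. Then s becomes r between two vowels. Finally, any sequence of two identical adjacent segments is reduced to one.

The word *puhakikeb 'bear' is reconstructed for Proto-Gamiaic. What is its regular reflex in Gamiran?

puerirep

Gamiran: *puhakikeb > puhekikeb > puhesiseb > puesiseb > puesisep > puerirep  (by vowel merger, palatalisation, h-loss, final devoicing, rhotacism)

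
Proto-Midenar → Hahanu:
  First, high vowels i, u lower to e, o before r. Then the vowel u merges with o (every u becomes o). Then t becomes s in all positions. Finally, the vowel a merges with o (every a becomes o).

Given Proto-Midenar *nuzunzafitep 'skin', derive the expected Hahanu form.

nozonzofisep

Hahanu: *nuzunzafitep > nozonzafitep > nozonzafisep > nozonzofisep  (by vowel merger, unconditioned shift, vowel merger)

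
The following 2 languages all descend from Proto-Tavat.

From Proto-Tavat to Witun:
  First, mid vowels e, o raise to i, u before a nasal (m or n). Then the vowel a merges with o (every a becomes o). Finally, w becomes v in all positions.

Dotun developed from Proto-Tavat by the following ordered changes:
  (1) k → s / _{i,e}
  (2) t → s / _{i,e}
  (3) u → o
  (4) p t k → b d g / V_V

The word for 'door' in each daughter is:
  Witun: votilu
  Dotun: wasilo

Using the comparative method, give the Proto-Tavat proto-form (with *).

*watilu

Position 6: Witun has u, Dotun has o. Taking the neighbouring segments as reconstructed: Witun u can only go back to *u; Dotun o could go back to *o or *u — the one source consistent with every daughter is *u.
Position 2: Witun has o, Dotun has a. Dotun preserves a here (none of its changes turn any other segment into a), so the proto-segment is *a.
This points to *watilu. Verify forward in each daughter:
Witun: *watilu
  watilu (rule 1 does not apply)
  watilu → wotilu   [vowel merger]
  wotilu → votilu   [unconditioned shift]
  giving Witun votilu.
Dotun: *watilu > wasilu > wasilo  (by palatalisation, vowel merger)
Only *watilu yields all of Witun votilu, Dotun wasilo.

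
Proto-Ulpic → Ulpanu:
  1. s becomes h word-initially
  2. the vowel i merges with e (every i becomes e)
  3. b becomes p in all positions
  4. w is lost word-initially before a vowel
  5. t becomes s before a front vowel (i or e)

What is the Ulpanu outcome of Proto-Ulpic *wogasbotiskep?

Ulpanu: *wogasbotiskep
  wogasbotiskep (rule 1 does not apply)
  wogasbotiskep → wogasboteskep   [vowel merger]
  wogasboteskep → wogaspoteskep   [unconditioned shift]
  wogaspoteskep → ogaspoteskep   [glide loss]
  ogaspoteskep → ogasposeskep   [palatalisation]
  giving Ulpanu ogasposeskep.

ogasposeskep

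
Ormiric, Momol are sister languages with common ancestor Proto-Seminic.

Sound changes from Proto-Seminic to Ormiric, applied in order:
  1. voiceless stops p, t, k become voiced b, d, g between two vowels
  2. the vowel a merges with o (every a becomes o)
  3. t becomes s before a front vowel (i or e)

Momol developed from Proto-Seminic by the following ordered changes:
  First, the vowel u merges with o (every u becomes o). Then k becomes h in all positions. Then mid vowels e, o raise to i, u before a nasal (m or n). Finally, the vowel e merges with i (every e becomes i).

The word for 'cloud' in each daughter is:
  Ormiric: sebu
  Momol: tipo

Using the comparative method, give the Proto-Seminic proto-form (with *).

*tepu

Position 4: Ormiric has u, Momol has o. Ormiric preserves u here (none of its changes turn any other segment into u), so the proto-segment is *u.
Position 1: Ormiric has s, Momol has t. Momol preserves t here (none of its changes turn any other segment into t), so the proto-segment is *t.
Position 3: Ormiric has b, Momol has p. Momol preserves p here (none of its changes turn any other segment into p), so the proto-segment is *p.
Continuing position by position gives *tepu; check it forward:
Ormiric: *tepu
  tepu → tebu   [intervocalic voicing]
  tebu (rule 2 does not apply)
  tebu → sebu   [palatalisation]
  giving Ormiric sebu.
Momol: *tepu
  tepu → tepo   [vowel merger]
  tepo (rule 2 does not apply)
  tepo (rule 3 does not apply)
  tepo → tipo   [vowel merger]
  giving Momol tipo.
Only *tepu yields all of Ormiric sebu, Momol tipo.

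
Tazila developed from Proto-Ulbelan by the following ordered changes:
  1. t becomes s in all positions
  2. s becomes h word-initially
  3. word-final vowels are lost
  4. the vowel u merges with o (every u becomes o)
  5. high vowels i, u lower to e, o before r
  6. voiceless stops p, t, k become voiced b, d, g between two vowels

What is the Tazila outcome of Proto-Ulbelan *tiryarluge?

heryarlog

Tazila: *tiryarluge
  tiryarluge → siryarluge   [unconditioned shift]
  siryarluge → hiryarluge   [debuccalisation]
  hiryarluge → hiryarlug   [apocope]
  hiryarlug → hiryarlog   [vowel merger]
  hiryarlog → heryarlog   [pre-rhotic lowering]
  heryarlog (rule 6 does not apply)
  giving Tazila heryarlog.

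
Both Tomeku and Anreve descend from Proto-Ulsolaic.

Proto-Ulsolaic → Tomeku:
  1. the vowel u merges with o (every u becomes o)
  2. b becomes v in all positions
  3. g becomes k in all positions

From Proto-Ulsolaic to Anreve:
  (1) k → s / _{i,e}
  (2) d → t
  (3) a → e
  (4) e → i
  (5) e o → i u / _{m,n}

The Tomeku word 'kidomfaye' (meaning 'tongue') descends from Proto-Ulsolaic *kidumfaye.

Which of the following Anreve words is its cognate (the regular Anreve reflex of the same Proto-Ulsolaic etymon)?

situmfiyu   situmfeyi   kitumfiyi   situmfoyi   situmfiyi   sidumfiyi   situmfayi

situmfiyi

Anreve: *kidumfaye > sidumfaye > situmfaye > situmfeye > situmfiyi  (by palatalisation, unconditioned shift, vowel merger, vowel merger)
The other candidates each miss or misapply at least one Anreve change.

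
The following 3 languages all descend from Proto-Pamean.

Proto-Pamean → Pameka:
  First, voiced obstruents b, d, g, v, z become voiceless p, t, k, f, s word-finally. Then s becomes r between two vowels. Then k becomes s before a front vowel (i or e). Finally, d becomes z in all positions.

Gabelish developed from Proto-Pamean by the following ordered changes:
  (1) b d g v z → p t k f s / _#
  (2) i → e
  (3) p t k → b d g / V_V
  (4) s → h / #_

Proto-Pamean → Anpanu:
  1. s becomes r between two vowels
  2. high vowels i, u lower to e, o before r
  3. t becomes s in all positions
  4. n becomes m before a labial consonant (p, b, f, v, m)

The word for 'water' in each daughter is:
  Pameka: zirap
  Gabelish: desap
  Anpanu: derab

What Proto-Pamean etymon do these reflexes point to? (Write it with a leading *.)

*disab

Position 1: Pameka has z, Gabelish has d, Anpanu has d. Anpanu preserves d here (none of its changes turn any other segment into d), so the proto-segment is *d.
Position 2: Pameka has i, Gabelish has e, Anpanu has e. Pameka preserves i here (none of its changes turn any other segment into i), so the proto-segment is *i.
Position 3: Pameka has r, Gabelish has s, Anpanu has r. Taking the neighbouring segments as reconstructed: Pameka r could go back to *s or *r; Gabelish s can only go back to *s; Anpanu r could go back to *s or *r — the one source consistent with every daughter is *s.
Verify the candidate proto-form against each daughter:
Pameka: *disab > disap > dirap > zirap  (by final devoicing, rhotacism, unconditioned shift)
Gabelish: *disab
  disab → disap   [final devoicing]
  disap → desap   [vowel merger]
  desap (rule 3 does not apply)
  desap (rule 4 does not apply)
  giving Gabelish desap.
Anpanu: *disab
  disab → dirab   [rhotacism]
  dirab → derab   [pre-rhotic lowering]
  derab (rule 3 does not apply)
  derab (rule 4 does not apply)
  giving Anpanu derab.
No other proto-form is consistent with every reflex, so the reconstruction is *disab.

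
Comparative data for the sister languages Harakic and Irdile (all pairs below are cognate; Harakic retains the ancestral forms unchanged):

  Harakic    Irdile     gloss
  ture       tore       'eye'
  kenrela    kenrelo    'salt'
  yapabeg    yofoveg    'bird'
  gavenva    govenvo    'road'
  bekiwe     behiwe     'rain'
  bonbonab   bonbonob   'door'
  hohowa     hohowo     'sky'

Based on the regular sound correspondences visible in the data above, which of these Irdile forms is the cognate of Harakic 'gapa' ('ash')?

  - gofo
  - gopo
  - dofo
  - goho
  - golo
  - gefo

gofo

yapabeg ~ yofoveg — Harakic a corresponds to Irdile o after a consonant, before a labial obstruent.
yapabeg ~ yofoveg — Harakic p corresponds to Irdile f between vowels (before a back vowel).
kenrela ~ kenrelo, gavenva ~ govenvo — Harakic a corresponds to Irdile o word-finally.
Applying these to Harakic 'gapa':
  gapa → gopa   (a→o after a consonant, before a labial obstruent)
  gopa → gofa   (p→f between vowels (before a back vowel))
  gofa → gofo   (a→o word-finally)
So the Irdile cognate is 'gofo'.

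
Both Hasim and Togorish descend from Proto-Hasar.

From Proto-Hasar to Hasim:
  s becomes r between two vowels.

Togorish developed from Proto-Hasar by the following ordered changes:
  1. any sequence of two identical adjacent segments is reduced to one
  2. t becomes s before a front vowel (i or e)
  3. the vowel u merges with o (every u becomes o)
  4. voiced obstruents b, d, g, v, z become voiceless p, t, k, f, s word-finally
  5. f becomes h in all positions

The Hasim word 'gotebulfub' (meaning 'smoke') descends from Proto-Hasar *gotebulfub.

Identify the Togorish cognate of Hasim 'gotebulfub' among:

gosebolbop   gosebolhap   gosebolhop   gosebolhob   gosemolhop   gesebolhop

Togorish: start from *gotebulfub.
  rule 1: no change — gotebulfub
  rule 2 (palatalisation): gotebulfub → gosebulfub
  rule 3 (vowel merger): gosebulfub → gosebolfob
  rule 4 (final devoicing): gosebolfob → gosebolfop
  rule 5 (unconditioned shift): gosebolfop → gosebolhop
  ⇒ Togorish gosebolhop
Only 'gosebolhop' matches the regular Togorish development of *gotebulfub.

gosebolhop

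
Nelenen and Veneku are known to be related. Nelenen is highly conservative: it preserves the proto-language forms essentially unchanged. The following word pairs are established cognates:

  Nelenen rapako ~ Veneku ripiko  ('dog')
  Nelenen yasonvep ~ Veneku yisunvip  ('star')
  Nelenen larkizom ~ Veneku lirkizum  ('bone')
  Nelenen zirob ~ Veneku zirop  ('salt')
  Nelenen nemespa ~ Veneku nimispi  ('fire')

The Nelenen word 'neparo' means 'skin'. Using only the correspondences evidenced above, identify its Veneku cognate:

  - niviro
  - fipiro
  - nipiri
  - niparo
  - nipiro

yasonvep ~ yisunvip — Nelenen e corresponds to Veneku i after a consonant, before a labial obstruent.
larkizom ~ lirkizum — Nelenen a corresponds to Veneku i after a consonant, before r.
Applying these to Nelenen 'neparo':
  neparo → niparo   (e→i after a consonant, before a labial obstruent)
  niparo → nipiro   (a→i after a consonant, before r)
So the Veneku cognate is 'nipiro'.

nipiro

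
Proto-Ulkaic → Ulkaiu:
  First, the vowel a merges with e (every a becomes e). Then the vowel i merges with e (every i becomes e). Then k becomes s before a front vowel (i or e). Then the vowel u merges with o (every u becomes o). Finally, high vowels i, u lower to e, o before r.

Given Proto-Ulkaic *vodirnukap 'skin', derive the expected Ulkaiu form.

Ulkaiu: *vodirnukap
  vodirnukap → vodirnukep   [vowel merger]
  vodirnukep → vodernukep   [vowel merger]
  vodernukep → vodernusep   [palatalisation]
  vodernusep → vodernosep   [vowel merger]
  vodernosep (rule 5 does not apply)
  giving Ulkaiu vodernosep.

vodernosep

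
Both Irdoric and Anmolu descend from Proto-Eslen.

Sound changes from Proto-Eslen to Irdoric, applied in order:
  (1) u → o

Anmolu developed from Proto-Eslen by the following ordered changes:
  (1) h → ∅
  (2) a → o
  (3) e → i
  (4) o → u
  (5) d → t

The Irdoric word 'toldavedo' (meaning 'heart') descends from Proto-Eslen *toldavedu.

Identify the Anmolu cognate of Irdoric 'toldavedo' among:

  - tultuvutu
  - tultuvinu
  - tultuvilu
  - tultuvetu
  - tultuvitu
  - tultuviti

tultuvitu

Anmolu: *toldavedu
  toldavedu (rule 1 does not apply)
  toldavedu → toldovedu   [vowel merger]
  toldovedu → toldovidu   [vowel merger]
  toldovidu → tulduvidu   [vowel merger]
  tulduvidu → tultuvitu   [unconditioned shift]
  giving Anmolu tultuvitu.
The other candidates each miss or misapply at least one Anmolu change.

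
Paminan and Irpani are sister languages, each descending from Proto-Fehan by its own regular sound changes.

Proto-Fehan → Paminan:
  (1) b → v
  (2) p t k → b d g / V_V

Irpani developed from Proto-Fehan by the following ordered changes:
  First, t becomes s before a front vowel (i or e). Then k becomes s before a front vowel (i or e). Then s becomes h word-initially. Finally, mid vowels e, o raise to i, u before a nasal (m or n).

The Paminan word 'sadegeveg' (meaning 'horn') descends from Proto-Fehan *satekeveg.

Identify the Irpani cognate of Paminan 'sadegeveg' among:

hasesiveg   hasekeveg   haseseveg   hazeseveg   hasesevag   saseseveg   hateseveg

Irpani: start from *satekeveg.
  rule 1 (palatalisation): satekeveg → sasekeveg
  rule 2 (palatalisation): sasekeveg → saseseveg
  rule 3 (debuccalisation): saseseveg → haseseveg
  rule 4: no change — haseseveg
  ⇒ Irpani haseseveg

haseseveg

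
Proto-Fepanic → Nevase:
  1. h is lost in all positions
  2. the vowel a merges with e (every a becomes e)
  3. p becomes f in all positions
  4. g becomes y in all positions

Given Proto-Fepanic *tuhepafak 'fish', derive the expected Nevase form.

Nevase: *tuhepafak > tuepafak > tuepefek > tuefefek  (by h-loss, vowel merger, unconditioned shift)

tuefefek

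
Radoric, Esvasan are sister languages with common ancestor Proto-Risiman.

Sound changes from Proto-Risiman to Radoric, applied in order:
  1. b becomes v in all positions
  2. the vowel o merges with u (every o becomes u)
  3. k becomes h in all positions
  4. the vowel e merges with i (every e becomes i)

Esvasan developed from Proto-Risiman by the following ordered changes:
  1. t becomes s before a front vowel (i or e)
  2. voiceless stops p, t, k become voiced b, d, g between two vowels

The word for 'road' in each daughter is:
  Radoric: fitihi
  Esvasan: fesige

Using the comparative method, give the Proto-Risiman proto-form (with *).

Position 3: Radoric has t, Esvasan has s. Radoric preserves t here (none of its changes turn any other segment into t), so the proto-segment is *t.
Position 2: Radoric has i, Esvasan has e. Esvasan preserves e here (none of its changes turn any other segment into e), so the proto-segment is *e.
Verify the candidate proto-form against each daughter:
Radoric: *fetike
  fetike (rule 1 does not apply)
  fetike (rule 2 does not apply)
  fetike → fetihe   [unconditioned shift]
  fetihe → fitihi   [vowel merger]
  giving Radoric fitihi.
Esvasan: *fetike > fesike > fesige  (by palatalisation, intervocalic voicing)
Only *fetike yields all of Radoric fitihi, Esvasan fesige.

*fetike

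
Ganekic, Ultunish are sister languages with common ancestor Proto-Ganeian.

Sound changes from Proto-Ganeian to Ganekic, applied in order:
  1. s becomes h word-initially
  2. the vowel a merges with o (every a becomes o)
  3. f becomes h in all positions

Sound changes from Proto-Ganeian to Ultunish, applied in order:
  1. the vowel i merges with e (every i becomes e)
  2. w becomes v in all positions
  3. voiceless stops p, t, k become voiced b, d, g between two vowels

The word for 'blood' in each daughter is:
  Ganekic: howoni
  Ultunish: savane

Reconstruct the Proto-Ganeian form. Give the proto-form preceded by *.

*sawani

Position 6: Ganekic has i, Ultunish has e. Ganekic preserves i here (none of its changes turn any other segment into i), so the proto-segment is *i.
Position 3: Ganekic has w, Ultunish has v. Ganekic preserves w here (none of its changes turn any other segment into w), so the proto-segment is *w.
Position 4: Ganekic has o, Ultunish has a. Ultunish preserves a here (none of its changes turn any other segment into a), so the proto-segment is *a.
Verify the candidate proto-form against each daughter:
Ganekic: *sawani
  sawani → hawani   [debuccalisation]
  hawani → howoni   [vowel merger]
  howoni (rule 3 does not apply)
  giving Ganekic howoni.
Ultunish: *sawani > sawane > savane  (by vowel merger, unconditioned shift)
No other proto-form is consistent with every reflex, so the reconstruction is *sawani.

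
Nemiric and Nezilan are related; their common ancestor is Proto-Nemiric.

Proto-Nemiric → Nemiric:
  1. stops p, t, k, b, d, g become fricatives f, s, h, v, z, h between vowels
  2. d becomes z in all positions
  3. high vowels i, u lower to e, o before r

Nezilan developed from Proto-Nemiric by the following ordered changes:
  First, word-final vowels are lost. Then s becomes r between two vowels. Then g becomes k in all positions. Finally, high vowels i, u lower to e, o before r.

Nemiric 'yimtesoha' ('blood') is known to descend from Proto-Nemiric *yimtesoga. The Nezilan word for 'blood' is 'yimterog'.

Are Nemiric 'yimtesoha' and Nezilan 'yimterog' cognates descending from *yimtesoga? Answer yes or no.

no

Derive the expected Nezilan reflex of *yimtesoga:
Nezilan: start from *yimtesoga.
  rule 1 (apocope): yimtesoga → yimtesog
  rule 2 (rhotacism): yimtesog → yimterog
  rule 3 (unconditioned shift): yimterog → yimterok
  rule 4: no change — yimterok
  ⇒ Nezilan yimterok
The regular Nezilan reflex would be 'yimterok', but the attested form is 'yimterog'. The correspondence is irregular, so they are not cognates (the Nezilan form has a different source).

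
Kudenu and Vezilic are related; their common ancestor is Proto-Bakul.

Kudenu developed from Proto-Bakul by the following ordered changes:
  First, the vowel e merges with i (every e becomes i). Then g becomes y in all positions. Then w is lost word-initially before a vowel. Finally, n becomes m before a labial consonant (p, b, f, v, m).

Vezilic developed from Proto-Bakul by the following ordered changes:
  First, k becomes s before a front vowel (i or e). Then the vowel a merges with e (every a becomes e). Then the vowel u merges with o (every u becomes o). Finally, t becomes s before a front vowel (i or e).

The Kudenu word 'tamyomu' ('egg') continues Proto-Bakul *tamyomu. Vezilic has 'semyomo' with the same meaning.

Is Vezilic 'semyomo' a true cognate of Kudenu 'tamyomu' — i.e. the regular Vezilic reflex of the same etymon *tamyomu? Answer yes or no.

Derive the expected Vezilic reflex of *tamyomu:
Vezilic: *tamyomu
  tamyomu (rule 1 does not apply)
  tamyomu → temyomu   [vowel merger]
  temyomu → temyomo   [vowel merger]
  temyomo → semyomo   [palatalisation]
  giving Vezilic semyomo.
Vezilic 'semyomo' matches the regular reflex exactly, so the pair is cognate.

yes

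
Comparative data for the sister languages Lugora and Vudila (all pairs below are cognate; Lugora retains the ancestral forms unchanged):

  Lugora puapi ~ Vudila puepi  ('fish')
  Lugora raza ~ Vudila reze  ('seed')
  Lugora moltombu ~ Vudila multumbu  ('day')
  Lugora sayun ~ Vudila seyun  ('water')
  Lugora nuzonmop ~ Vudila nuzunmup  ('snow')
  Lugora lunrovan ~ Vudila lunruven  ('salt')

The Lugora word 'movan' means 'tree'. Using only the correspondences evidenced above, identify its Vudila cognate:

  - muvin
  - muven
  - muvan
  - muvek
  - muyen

lunrovan ~ lunruven — Lugora o corresponds to Vudila u after a consonant, before a labial obstruent.
lunrovan ~ lunruven — Lugora a corresponds to Vudila e after a consonant, before a nasal.
Applying these to Lugora 'movan':
  movan → muvan   (o→u after a consonant, before a labial obstruent)
  muvan → muven   (a→e after a consonant, before a nasal)
So the Vudila cognate is 'muven'.

muven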